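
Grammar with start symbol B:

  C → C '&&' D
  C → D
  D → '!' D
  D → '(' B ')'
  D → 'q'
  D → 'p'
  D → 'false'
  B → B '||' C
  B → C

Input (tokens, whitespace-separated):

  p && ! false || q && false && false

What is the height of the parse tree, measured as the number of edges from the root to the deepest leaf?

5

[B [B [C [C [D p]] && [D ! [D false]]]] || [C [C [C [D q]] && [D false]] && [D false]]]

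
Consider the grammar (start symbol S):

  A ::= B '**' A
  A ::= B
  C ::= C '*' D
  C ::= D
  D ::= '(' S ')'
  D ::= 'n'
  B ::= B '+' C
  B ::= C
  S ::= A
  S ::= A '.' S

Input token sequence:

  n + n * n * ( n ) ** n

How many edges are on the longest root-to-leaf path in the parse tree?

[S [A [B [B [C [D n]]] + [C [C [C [D n]] * [D n]] * [D ( [S [A [B [C [D n]]]]] )]]] ** [A [B [C [D n]]]]]]

10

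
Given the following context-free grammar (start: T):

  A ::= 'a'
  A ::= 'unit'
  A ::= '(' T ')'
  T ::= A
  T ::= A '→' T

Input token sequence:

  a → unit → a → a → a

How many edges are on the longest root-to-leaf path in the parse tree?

6

[T [A a] → [T [A unit] → [T [A a] → [T [A a] → [T [A a]]]]]]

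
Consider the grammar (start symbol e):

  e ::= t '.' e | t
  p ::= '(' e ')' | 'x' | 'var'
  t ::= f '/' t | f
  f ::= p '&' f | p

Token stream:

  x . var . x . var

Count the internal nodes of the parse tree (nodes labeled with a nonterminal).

16

[e [t [f [p x]]] . [e [t [f [p var]]] . [e [t [f [p x]]] . [e [t [f [p var]]]]]]]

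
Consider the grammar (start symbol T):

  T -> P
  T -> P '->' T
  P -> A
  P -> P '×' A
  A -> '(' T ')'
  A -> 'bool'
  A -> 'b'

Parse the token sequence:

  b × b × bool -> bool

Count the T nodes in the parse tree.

2

[T [P [P [P [A b]] × [A b]] × [A bool]] -> [T [P [A bool]]]]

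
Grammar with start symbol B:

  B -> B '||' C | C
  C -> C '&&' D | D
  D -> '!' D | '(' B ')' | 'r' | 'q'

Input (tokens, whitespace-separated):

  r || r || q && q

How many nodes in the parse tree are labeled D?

4

[B [B [B [C [D r]]] || [C [D r]]] || [C [C [D q]] && [D q]]]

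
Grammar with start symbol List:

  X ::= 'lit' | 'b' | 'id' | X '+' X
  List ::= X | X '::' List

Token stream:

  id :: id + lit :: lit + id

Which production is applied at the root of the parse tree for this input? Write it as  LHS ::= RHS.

List ::= X '::' List

[List [X id] :: [List [X [X id] + [X lit]] :: [List [X [X lit] + [X id]]]]]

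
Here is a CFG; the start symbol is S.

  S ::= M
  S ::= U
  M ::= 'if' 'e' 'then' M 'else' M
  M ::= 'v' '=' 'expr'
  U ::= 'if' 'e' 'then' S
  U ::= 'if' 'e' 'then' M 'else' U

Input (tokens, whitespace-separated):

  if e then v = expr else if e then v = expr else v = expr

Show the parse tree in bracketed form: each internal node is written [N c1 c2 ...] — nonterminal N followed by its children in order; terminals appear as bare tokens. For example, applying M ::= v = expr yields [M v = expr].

S
M
if e then M else M
if e then v = expr else M
if e then v = expr else if e then M else M
if e then v = expr else if e then v = expr else M
if e then v = expr else if e then v = expr else v = expr

[S [M if e then [M v = expr] else [M if e then [M v = expr] else [M v = expr]]]]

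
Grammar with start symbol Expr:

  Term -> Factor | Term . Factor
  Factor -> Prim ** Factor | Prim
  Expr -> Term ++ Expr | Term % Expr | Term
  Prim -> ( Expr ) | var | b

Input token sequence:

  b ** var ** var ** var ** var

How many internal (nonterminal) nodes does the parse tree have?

[Expr [Term [Factor [Prim b] ** [Factor [Prim var] ** [Factor [Prim var] ** [Factor [Prim var] ** [Factor [Prim var]]]]]]]]

12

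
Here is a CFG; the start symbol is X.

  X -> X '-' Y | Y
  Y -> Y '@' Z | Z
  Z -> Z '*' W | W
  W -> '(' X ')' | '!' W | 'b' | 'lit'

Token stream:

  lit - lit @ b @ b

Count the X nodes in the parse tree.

2

[X [X [Y [Z [W lit]]]] - [Y [Y [Y [Z [W lit]]] @ [Z [W b]]] @ [Z [W b]]]]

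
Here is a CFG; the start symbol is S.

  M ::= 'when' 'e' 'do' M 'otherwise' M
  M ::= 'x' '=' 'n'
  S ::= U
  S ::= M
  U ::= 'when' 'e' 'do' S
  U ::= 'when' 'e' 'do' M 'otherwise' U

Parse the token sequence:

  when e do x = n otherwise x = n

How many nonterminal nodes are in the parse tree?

4

[S [M when e do [M x = n] otherwise [M x = n]]]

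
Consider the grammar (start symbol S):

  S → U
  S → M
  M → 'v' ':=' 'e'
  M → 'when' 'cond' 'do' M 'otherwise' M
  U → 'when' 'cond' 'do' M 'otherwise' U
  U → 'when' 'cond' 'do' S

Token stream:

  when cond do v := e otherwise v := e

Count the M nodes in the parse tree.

3

[S [M when cond do [M v := e] otherwise [M v := e]]]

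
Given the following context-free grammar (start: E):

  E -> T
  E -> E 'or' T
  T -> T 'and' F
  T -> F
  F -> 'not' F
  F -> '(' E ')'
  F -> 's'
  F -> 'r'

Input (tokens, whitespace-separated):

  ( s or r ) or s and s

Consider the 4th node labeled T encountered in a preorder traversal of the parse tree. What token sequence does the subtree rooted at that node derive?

s and s

[E [E [T [F ( [E [E [T [F s]]] or [T [F r]]] )]]] or [T [T [F s]] and [F s]]]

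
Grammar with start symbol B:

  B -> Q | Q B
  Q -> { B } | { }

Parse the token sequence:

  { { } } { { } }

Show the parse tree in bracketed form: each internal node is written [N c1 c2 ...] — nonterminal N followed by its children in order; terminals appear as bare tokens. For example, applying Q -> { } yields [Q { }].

B
Q B
{ B } B
{ Q } B
{ { } } B
{ { } } Q
{ { } } { B }
{ { } } { Q }
{ { } } { { } }

[B [Q { [B [Q { }]] }] [B [Q { [B [Q { }]] }]]]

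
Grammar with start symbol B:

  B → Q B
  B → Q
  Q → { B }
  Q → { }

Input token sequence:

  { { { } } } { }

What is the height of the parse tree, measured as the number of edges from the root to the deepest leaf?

[B [Q { [B [Q { [B [Q { }]] }]] }] [B [Q { }]]]

6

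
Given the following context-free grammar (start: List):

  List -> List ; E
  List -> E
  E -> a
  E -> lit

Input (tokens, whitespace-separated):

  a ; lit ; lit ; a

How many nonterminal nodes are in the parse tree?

8

[List [List [List [List [E a]] ; [E lit]] ; [E lit]] ; [E a]]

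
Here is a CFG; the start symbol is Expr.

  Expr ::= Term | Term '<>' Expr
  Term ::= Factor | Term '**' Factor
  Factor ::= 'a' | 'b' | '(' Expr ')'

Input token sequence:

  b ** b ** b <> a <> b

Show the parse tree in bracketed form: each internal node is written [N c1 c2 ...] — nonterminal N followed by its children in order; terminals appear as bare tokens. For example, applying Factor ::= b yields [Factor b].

[Expr [Term [Term [Term [Factor b]] ** [Factor b]] ** [Factor b]] <> [Expr [Term [Factor a]] <> [Expr [Term [Factor b]]]]]

Expr
Term <> Expr
Term ** Factor <> Expr
Term ** Factor ** Factor <> Expr
Factor ** Factor ** Factor <> Expr
b ** Factor ** Factor <> Expr
b ** b ** Factor <> Expr
b ** b ** b <> Expr
b ** b ** b <> Term <> Expr
b ** b ** b <> Factor <> Expr
b ** b ** b <> a <> Expr
b ** b ** b <> a <> Term
b ** b ** b <> a <> Factor
b ** b ** b <> a <> b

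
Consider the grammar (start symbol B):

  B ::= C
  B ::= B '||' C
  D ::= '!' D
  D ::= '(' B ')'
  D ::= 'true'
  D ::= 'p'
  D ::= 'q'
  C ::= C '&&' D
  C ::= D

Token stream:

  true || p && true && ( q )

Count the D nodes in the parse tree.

[B [B [C [D true]]] || [C [C [C [D p]] && [D true]] && [D ( [B [C [D q]]] )]]]

5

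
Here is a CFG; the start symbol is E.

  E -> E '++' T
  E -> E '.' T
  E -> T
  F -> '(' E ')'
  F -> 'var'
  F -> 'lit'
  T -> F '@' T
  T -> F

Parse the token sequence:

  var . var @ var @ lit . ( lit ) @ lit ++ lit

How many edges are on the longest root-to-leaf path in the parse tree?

[E [E [E [E [T [F var]]] . [T [F var] @ [T [F var] @ [T [F lit]]]]] . [T [F ( [E [T [F lit]]] )] @ [T [F lit]]]] ++ [T [F lit]]]

7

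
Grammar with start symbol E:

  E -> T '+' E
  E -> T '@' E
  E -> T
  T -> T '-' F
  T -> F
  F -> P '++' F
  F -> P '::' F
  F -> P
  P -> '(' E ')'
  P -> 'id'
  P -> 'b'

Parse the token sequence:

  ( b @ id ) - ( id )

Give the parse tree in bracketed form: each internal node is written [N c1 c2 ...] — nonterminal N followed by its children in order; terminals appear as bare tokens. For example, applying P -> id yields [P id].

[E [T [T [F [P ( [E [T [F [P b]]] @ [E [T [F [P id]]]]] )]]] - [F [P ( [E [T [F [P id]]]] )]]]]

E
T
T - F
F - F
P - F
( E ) - F
( T @ E ) - F
( F @ E ) - F
( P @ E ) - F
( b @ E ) - F
( b @ T ) - F
( b @ F ) - F
( b @ P ) - F
( b @ id ) - F
( b @ id ) - P
( b @ id ) - ( E )
( b @ id ) - ( T )
( b @ id ) - ( F )
( b @ id ) - ( P )
( b @ id ) - ( id )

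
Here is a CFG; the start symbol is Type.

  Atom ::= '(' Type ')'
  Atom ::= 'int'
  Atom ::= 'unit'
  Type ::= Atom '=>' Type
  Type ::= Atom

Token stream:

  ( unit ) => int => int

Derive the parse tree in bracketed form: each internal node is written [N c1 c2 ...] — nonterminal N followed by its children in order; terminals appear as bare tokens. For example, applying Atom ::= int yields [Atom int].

[Type [Atom ( [Type [Atom unit]] )] => [Type [Atom int] => [Type [Atom int]]]]

Type
Atom => Type
( Type ) => Type
( Atom ) => Type
( unit ) => Type
( unit ) => Atom => Type
( unit ) => int => Type
( unit ) => int => Atom
( unit ) => int => int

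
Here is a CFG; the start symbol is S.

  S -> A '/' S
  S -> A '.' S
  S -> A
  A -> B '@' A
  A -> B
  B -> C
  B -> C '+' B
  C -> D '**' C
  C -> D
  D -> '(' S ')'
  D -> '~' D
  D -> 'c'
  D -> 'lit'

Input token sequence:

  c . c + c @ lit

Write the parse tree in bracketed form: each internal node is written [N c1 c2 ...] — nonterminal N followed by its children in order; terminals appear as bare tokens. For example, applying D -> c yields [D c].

[S [A [B [C [D c]]]] . [S [A [B [C [D c]] + [B [C [D c]]]] @ [A [B [C [D lit]]]]]]]

S
A . S
B . S
C . S
D . S
c . S
c . A
c . B @ A
c . C + B @ A
c . D + B @ A
c . c + B @ A
c . c + C @ A
c . c + D @ A
c . c + c @ A
c . c + c @ B
c . c + c @ C
c . c + c @ D
c . c + c @ lit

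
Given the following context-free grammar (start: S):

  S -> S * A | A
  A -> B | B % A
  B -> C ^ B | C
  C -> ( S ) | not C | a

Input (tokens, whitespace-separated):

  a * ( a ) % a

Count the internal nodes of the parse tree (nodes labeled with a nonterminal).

[S [S [A [B [C a]]]] * [A [B [C ( [S [A [B [C a]]]] )]] % [A [B [C a]]]]]

15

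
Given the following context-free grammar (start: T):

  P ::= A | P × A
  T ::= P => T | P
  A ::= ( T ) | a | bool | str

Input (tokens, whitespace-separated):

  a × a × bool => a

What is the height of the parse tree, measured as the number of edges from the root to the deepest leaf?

[T [P [P [P [A a]] × [A a]] × [A bool]] => [T [P [A a]]]]

5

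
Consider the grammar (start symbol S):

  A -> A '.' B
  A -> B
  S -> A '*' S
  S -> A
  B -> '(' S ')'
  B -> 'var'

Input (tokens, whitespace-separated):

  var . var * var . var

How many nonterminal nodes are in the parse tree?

[S [A [A [B var]] . [B var]] * [S [A [A [B var]] . [B var]]]]

10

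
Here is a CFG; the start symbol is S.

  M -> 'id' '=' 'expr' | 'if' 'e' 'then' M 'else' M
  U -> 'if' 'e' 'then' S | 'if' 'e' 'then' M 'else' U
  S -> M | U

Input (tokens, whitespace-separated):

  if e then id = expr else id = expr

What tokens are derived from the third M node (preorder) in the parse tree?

id = expr

[S [M if e then [M id = expr] else [M id = expr]]]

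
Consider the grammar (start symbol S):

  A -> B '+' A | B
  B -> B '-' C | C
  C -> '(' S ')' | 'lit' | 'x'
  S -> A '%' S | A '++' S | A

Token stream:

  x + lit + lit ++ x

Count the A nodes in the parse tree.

[S [A [B [C x]] + [A [B [C lit]] + [A [B [C lit]]]]] ++ [S [A [B [C x]]]]]

4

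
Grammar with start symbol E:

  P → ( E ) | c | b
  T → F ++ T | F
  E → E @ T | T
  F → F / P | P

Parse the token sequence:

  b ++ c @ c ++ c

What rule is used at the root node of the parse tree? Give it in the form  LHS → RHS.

E → E @ T

[E [E [T [F [P b]] ++ [T [F [P c]]]]] @ [T [F [P c]] ++ [T [F [P c]]]]]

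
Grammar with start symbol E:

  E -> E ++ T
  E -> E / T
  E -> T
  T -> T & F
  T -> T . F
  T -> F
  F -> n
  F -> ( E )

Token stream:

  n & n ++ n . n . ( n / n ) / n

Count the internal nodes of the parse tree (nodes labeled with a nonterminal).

21

[E [E [E [T [T [F n]] & [F n]]] ++ [T [T [T [F n]] . [F n]] . [F ( [E [E [T [F n]]] / [T [F n]]] )]]] / [T [F n]]]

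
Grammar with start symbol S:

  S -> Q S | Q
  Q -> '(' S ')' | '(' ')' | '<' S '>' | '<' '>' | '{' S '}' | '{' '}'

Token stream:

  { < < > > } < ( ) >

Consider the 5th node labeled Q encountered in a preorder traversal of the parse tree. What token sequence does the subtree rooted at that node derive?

( )

[S [Q { [S [Q < [S [Q < >]] >]] }] [S [Q < [S [Q ( )]] >]]]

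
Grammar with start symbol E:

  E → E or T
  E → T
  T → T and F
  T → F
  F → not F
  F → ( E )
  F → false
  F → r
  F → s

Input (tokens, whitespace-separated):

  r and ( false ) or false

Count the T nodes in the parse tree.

[E [E [T [T [F r]] and [F ( [E [T [F false]]] )]]] or [T [F false]]]

4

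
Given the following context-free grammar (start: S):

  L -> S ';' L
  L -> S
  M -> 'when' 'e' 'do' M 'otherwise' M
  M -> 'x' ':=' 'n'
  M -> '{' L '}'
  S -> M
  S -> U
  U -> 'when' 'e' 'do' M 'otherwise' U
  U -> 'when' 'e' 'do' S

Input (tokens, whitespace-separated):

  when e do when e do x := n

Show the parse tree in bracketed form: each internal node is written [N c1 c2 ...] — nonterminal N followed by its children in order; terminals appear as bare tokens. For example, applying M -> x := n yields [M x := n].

[S [U when e do [S [U when e do [S [M x := n]]]]]]

S
U
when e do S
when e do U
when e do when e do S
when e do when e do M
when e do when e do x := n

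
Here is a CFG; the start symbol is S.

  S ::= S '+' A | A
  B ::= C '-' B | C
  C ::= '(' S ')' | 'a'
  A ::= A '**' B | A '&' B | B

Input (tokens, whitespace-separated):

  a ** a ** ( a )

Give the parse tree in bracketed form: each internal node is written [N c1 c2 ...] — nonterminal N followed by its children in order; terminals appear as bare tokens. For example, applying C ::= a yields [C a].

[S [A [A [A [B [C a]]] ** [B [C a]]] ** [B [C ( [S [A [B [C a]]]] )]]]]

S
A
A ** B
A ** B ** B
B ** B ** B
C ** B ** B
a ** B ** B
a ** C ** B
a ** a ** B
a ** a ** C
a ** a ** ( S )
a ** a ** ( A )
a ** a ** ( B )
a ** a ** ( C )
a ** a ** ( a )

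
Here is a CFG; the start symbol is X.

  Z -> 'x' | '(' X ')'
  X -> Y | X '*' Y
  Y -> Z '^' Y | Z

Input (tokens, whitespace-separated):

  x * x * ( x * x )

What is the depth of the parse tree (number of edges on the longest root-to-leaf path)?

7

[X [X [X [Y [Z x]]] * [Y [Z x]]] * [Y [Z ( [X [X [Y [Z x]]] * [Y [Z x]]] )]]]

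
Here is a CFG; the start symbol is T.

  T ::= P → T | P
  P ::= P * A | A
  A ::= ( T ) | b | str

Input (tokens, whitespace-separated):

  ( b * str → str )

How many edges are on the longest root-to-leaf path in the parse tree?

[T [P [A ( [T [P [P [A b]] * [A str]] → [T [P [A str]]]] )]]]

7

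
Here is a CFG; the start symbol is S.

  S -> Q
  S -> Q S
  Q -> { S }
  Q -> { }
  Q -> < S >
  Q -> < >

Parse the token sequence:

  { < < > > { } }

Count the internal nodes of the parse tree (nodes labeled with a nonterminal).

[S [Q { [S [Q < [S [Q < >]] >] [S [Q { }]]] }]]

8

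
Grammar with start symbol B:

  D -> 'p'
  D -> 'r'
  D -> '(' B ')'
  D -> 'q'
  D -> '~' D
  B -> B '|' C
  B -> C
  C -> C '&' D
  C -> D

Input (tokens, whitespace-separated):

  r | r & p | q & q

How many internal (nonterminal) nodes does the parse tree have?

13

[B [B [B [C [D r]]] | [C [C [D r]] & [D p]]] | [C [C [D q]] & [D q]]]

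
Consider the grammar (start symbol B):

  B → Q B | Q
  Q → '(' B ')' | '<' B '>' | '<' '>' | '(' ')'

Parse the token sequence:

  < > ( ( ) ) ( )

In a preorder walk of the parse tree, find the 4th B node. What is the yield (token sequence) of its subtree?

[B [Q < >] [B [Q ( [B [Q ( )]] )] [B [Q ( )]]]]

( )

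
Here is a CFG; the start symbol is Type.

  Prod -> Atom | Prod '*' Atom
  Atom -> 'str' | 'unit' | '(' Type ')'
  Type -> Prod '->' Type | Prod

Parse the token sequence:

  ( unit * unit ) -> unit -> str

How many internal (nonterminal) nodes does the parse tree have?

[Type [Prod [Atom ( [Type [Prod [Prod [Atom unit]] * [Atom unit]]] )]] -> [Type [Prod [Atom unit]] -> [Type [Prod [Atom str]]]]]

14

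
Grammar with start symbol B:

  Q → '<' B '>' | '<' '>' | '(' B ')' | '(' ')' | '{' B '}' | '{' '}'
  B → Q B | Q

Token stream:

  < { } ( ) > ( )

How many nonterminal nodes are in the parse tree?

[B [Q < [B [Q { }] [B [Q ( )]]] >] [B [Q ( )]]]

8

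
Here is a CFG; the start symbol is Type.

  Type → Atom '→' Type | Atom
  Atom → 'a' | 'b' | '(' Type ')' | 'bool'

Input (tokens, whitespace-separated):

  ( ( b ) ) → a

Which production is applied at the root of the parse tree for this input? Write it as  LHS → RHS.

Type → Atom '→' Type

[Type [Atom ( [Type [Atom ( [Type [Atom b]] )]] )] → [Type [Atom a]]]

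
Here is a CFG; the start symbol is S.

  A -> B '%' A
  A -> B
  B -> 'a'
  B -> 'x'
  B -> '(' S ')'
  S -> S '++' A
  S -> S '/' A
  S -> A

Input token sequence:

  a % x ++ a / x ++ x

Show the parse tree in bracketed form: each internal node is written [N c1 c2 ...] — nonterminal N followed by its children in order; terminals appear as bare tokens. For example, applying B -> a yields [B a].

[S [S [S [S [A [B a] % [A [B x]]]] ++ [A [B a]]] / [A [B x]]] ++ [A [B x]]]

S
S ++ A
S / A ++ A
S ++ A / A ++ A
A ++ A / A ++ A
B % A ++ A / A ++ A
a % A ++ A / A ++ A
a % B ++ A / A ++ A
a % x ++ A / A ++ A
a % x ++ B / A ++ A
a % x ++ a / A ++ A
a % x ++ a / B ++ A
a % x ++ a / x ++ A
a % x ++ a / x ++ B
a % x ++ a / x ++ x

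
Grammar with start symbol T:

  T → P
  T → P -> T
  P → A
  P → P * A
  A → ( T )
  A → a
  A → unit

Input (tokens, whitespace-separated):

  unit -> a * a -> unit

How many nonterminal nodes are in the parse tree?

[T [P [A unit]] -> [T [P [P [A a]] * [A a]] -> [T [P [A unit]]]]]

11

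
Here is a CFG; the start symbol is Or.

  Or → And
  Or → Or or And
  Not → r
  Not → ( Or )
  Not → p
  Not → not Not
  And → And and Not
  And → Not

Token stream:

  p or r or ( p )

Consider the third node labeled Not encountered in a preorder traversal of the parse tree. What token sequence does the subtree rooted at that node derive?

[Or [Or [Or [And [Not p]]] or [And [Not r]]] or [And [Not ( [Or [And [Not p]]] )]]]

( p )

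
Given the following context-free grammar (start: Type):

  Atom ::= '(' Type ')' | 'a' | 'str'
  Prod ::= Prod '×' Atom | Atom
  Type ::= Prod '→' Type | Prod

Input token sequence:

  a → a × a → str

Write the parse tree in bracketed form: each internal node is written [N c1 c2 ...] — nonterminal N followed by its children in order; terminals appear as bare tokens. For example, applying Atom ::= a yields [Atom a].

[Type [Prod [Atom a]] → [Type [Prod [Prod [Atom a]] × [Atom a]] → [Type [Prod [Atom str]]]]]

Type
Prod → Type
Atom → Type
a → Type
a → Prod → Type
a → Prod × Atom → Type
a → Atom × Atom → Type
a → a × Atom → Type
a → a × a → Type
a → a × a → Prod
a → a × a → Atom
a → a × a → str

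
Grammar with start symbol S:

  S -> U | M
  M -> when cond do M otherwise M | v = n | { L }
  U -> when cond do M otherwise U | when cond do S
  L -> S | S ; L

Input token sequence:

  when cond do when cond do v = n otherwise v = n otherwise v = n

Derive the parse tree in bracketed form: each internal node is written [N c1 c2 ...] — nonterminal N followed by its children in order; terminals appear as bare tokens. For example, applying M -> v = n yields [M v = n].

S
M
when cond do M otherwise M
when cond do when cond do M otherwise M otherwise M
when cond do when cond do v = n otherwise M otherwise M
when cond do when cond do v = n otherwise v = n otherwise M
when cond do when cond do v = n otherwise v = n otherwise v = n

[S [M when cond do [M when cond do [M v = n] otherwise [M v = n]] otherwise [M v = n]]]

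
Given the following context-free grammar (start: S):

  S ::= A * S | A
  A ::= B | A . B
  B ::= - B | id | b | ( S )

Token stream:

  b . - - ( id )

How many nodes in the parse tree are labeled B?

[S [A [A [B b]] . [B - [B - [B ( [S [A [B id]]] )]]]]]

5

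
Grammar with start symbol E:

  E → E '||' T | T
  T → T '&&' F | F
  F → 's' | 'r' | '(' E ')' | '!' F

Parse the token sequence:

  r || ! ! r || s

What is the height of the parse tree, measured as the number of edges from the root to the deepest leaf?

[E [E [E [T [F r]]] || [T [F ! [F ! [F r]]]]] || [T [F s]]]

6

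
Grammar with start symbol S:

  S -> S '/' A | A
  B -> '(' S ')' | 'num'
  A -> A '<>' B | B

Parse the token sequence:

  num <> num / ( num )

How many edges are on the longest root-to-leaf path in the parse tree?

[S [S [A [A [B num]] <> [B num]]] / [A [B ( [S [A [B num]]] )]]]

6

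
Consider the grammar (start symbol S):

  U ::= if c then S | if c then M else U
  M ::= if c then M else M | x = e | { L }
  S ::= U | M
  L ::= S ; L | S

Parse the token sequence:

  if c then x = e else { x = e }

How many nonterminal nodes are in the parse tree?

[S [M if c then [M x = e] else [M { [L [S [M x = e]]] }]]]

7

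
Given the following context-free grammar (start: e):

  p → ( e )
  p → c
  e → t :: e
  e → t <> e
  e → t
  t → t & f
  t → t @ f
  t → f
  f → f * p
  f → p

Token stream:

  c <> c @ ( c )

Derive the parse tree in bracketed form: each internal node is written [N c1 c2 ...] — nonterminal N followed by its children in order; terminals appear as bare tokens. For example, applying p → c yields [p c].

[e [t [f [p c]]] <> [e [t [t [f [p c]]] @ [f [p ( [e [t [f [p c]]]] )]]]]]

e
t <> e
f <> e
p <> e
c <> e
c <> t
c <> t @ f
c <> f @ f
c <> p @ f
c <> c @ f
c <> c @ p
c <> c @ ( e )
c <> c @ ( t )
c <> c @ ( f )
c <> c @ ( p )
c <> c @ ( c )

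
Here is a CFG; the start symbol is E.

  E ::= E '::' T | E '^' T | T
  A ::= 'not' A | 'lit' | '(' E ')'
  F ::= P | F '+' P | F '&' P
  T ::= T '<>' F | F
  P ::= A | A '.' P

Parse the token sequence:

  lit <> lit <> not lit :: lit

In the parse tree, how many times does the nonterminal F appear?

[E [E [T [T [T [F [P [A lit]]]] <> [F [P [A lit]]]] <> [F [P [A not [A lit]]]]]] :: [T [F [P [A lit]]]]]

4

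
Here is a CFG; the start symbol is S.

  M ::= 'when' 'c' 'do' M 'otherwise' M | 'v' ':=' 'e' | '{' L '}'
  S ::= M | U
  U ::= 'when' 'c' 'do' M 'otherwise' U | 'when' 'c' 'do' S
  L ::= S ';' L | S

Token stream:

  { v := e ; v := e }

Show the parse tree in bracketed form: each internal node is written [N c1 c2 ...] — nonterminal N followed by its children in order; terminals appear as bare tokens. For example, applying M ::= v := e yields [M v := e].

[S [M { [L [S [M v := e]] ; [L [S [M v := e]]]] }]]

S
M
{ L }
{ S ; L }
{ M ; L }
{ v := e ; L }
{ v := e ; S }
{ v := e ; M }
{ v := e ; v := e }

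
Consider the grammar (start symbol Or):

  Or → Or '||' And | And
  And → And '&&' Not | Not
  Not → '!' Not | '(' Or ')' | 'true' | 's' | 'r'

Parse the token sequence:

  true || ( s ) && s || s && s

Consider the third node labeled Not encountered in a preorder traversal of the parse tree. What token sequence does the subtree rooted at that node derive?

[Or [Or [Or [And [Not true]]] || [And [And [Not ( [Or [And [Not s]]] )]] && [Not s]]] || [And [And [Not s]] && [Not s]]]

s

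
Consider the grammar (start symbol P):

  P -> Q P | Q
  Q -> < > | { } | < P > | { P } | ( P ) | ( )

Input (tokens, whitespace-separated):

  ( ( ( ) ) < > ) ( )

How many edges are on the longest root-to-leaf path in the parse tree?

6

[P [Q ( [P [Q ( [P [Q ( )]] )] [P [Q < >]]] )] [P [Q ( )]]]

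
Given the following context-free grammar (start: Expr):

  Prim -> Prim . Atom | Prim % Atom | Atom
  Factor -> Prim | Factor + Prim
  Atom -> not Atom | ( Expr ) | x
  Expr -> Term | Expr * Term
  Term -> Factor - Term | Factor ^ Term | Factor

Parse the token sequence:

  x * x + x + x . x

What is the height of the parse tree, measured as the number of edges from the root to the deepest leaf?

7

[Expr [Expr [Term [Factor [Prim [Atom x]]]]] * [Term [Factor [Factor [Factor [Prim [Atom x]]] + [Prim [Atom x]]] + [Prim [Prim [Atom x]] . [Atom x]]]]]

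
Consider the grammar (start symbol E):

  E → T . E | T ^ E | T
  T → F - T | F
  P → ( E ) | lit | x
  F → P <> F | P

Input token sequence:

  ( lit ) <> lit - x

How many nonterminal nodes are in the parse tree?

[E [T [F [P ( [E [T [F [P lit]]]] )] <> [F [P lit]]] - [T [F [P x]]]]]

13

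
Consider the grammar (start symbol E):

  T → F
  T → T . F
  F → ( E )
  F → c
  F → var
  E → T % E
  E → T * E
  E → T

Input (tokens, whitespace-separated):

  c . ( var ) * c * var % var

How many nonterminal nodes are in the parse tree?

17

[E [T [T [F c]] . [F ( [E [T [F var]]] )]] * [E [T [F c]] * [E [T [F var]] % [E [T [F var]]]]]]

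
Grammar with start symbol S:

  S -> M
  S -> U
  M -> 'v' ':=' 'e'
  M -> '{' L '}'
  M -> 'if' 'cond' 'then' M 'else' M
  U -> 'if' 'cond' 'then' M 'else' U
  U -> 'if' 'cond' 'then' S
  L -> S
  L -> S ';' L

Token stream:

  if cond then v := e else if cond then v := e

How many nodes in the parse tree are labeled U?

[S [U if cond then [M v := e] else [U if cond then [S [M v := e]]]]]

2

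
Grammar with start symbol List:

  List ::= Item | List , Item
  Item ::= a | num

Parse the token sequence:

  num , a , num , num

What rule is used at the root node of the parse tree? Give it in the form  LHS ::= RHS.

List ::= List , Item

[List [List [List [List [Item num]] , [Item a]] , [Item num]] , [Item num]]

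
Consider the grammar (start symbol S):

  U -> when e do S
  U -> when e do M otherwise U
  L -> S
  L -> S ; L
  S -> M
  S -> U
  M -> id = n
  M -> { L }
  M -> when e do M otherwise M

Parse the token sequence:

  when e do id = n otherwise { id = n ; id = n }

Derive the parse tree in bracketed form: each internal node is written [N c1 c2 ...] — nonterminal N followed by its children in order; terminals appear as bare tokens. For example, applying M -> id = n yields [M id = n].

[S [M when e do [M id = n] otherwise [M { [L [S [M id = n]] ; [L [S [M id = n]]]] }]]]

S
M
when e do M otherwise M
when e do id = n otherwise M
when e do id = n otherwise { L }
when e do id = n otherwise { S ; L }
when e do id = n otherwise { M ; L }
when e do id = n otherwise { id = n ; L }
when e do id = n otherwise { id = n ; S }
when e do id = n otherwise { id = n ; M }
when e do id = n otherwise { id = n ; id = n }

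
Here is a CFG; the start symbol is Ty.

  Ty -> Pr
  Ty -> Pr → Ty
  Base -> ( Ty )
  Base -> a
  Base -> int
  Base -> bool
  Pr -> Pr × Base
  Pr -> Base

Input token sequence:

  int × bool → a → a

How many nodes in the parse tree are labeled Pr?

4

[Ty [Pr [Pr [Base int]] × [Base bool]] → [Ty [Pr [Base a]] → [Ty [Pr [Base a]]]]]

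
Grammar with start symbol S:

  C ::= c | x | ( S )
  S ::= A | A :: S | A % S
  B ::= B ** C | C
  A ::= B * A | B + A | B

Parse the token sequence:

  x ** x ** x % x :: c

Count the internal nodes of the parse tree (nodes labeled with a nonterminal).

16

[S [A [B [B [B [C x]] ** [C x]] ** [C x]]] % [S [A [B [C x]]] :: [S [A [B [C c]]]]]]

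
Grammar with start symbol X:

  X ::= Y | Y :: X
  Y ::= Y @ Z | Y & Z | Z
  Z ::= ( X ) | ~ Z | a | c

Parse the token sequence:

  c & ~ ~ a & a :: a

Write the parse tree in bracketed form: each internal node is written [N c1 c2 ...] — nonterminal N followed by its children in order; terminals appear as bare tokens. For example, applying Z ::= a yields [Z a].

X
Y :: X
Y & Z :: X
Y & Z & Z :: X
Z & Z & Z :: X
c & Z & Z :: X
c & ~ Z & Z :: X
c & ~ ~ Z & Z :: X
c & ~ ~ a & Z :: X
c & ~ ~ a & a :: X
c & ~ ~ a & a :: Y
c & ~ ~ a & a :: Z
c & ~ ~ a & a :: a

[X [Y [Y [Y [Z c]] & [Z ~ [Z ~ [Z a]]]] & [Z a]] :: [X [Y [Z a]]]]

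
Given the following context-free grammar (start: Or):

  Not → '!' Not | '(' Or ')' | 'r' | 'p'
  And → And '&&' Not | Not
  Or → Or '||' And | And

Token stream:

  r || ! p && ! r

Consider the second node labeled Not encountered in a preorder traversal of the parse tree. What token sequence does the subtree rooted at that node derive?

[Or [Or [And [Not r]]] || [And [And [Not ! [Not p]]] && [Not ! [Not r]]]]

! p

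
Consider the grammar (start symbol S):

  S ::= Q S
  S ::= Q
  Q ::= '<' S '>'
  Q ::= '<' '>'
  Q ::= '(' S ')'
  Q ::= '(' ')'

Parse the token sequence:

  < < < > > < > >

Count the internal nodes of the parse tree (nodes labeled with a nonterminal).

[S [Q < [S [Q < [S [Q < >]] >] [S [Q < >]]] >]]

8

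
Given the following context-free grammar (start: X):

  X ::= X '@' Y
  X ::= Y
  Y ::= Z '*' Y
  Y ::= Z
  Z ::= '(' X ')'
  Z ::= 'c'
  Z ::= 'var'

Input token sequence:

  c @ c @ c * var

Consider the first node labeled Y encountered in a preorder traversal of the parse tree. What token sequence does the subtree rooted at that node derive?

c

[X [X [X [Y [Z c]]] @ [Y [Z c]]] @ [Y [Z c] * [Y [Z var]]]]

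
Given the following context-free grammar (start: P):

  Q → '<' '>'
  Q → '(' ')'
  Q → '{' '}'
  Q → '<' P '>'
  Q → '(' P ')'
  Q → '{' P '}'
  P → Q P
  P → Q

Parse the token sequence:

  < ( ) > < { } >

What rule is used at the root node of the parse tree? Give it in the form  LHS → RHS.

[P [Q < [P [Q ( )]] >] [P [Q < [P [Q { }]] >]]]

P → Q P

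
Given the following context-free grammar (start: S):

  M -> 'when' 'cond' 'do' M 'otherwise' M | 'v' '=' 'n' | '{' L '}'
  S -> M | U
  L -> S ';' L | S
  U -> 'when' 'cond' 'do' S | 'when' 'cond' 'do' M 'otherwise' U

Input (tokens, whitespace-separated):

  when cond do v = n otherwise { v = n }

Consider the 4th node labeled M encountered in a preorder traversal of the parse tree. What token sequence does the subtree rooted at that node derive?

v = n

[S [M when cond do [M v = n] otherwise [M { [L [S [M v = n]]] }]]]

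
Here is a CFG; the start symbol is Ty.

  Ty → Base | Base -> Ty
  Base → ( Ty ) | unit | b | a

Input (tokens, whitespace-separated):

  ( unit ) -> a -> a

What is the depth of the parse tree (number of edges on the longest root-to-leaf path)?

[Ty [Base ( [Ty [Base unit]] )] -> [Ty [Base a] -> [Ty [Base a]]]]

4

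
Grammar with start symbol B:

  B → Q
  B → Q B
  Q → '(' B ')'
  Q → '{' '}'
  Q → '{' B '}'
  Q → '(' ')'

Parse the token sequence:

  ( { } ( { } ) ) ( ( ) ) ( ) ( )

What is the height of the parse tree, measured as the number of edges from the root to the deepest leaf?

[B [Q ( [B [Q { }] [B [Q ( [B [Q { }]] )]]] )] [B [Q ( [B [Q ( )]] )] [B [Q ( )] [B [Q ( )]]]]]

7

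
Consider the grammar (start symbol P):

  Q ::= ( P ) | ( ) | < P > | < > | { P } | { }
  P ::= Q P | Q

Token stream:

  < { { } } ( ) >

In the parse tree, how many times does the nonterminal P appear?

4

[P [Q < [P [Q { [P [Q { }]] }] [P [Q ( )]]] >]]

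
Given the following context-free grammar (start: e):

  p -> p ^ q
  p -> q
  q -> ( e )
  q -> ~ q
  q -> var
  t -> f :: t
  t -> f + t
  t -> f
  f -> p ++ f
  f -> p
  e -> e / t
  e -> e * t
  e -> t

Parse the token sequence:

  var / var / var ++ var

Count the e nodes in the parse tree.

[e [e [e [t [f [p [q var]]]]] / [t [f [p [q var]]]]] / [t [f [p [q var]] ++ [f [p [q var]]]]]]

3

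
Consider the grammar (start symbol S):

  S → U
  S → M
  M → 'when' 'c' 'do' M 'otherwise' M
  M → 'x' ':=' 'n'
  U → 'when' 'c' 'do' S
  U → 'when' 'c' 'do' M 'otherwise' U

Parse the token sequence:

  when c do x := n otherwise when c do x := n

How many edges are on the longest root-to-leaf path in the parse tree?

[S [U when c do [M x := n] otherwise [U when c do [S [M x := n]]]]]

5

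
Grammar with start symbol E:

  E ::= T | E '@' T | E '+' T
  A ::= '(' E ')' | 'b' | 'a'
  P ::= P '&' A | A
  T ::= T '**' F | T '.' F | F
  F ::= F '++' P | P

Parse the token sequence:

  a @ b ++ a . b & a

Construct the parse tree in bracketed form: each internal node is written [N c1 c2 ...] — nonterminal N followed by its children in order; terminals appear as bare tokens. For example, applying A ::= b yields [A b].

E
E @ T
T @ T
F @ T
P @ T
A @ T
a @ T
a @ T . F
a @ F . F
a @ F ++ P . F
a @ P ++ P . F
a @ A ++ P . F
a @ b ++ P . F
a @ b ++ A . F
a @ b ++ a . F
a @ b ++ a . P
a @ b ++ a . P & A
a @ b ++ a . A & A
a @ b ++ a . b & A
a @ b ++ a . b & a

[E [E [T [F [P [A a]]]]] @ [T [T [F [F [P [A b]]] ++ [P [A a]]]] . [F [P [P [A b]] & [A a]]]]]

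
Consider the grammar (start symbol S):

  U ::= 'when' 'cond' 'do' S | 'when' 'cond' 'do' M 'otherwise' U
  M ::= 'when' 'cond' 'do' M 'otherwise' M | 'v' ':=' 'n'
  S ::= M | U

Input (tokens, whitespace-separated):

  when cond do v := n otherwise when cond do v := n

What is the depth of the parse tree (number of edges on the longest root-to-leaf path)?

[S [U when cond do [M v := n] otherwise [U when cond do [S [M v := n]]]]]

5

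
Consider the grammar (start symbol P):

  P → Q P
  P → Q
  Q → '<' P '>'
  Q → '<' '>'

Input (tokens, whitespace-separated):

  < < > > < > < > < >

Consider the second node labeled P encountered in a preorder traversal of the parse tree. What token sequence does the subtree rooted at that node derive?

< >

[P [Q < [P [Q < >]] >] [P [Q < >] [P [Q < >] [P [Q < >]]]]]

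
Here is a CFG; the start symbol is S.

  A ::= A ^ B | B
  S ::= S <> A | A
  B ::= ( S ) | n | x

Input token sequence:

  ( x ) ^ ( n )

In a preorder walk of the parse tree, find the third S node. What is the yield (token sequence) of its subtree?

[S [A [A [B ( [S [A [B x]]] )]] ^ [B ( [S [A [B n]]] )]]]

n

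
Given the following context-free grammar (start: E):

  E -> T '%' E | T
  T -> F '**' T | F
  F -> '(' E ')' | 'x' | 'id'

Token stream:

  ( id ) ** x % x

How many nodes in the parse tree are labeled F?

[E [T [F ( [E [T [F id]]] )] ** [T [F x]]] % [E [T [F x]]]]

4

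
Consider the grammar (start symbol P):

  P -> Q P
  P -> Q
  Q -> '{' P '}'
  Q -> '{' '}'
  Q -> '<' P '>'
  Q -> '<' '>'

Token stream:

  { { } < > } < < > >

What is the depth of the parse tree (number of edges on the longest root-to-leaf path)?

5

[P [Q { [P [Q { }] [P [Q < >]]] }] [P [Q < [P [Q < >]] >]]]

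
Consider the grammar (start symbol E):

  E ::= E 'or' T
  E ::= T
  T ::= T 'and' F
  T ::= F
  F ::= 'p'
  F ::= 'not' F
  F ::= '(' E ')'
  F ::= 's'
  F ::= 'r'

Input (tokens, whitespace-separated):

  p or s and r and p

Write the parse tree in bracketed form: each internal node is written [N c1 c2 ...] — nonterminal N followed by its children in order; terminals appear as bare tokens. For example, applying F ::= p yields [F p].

E
E or T
T or T
F or T
p or T
p or T and F
p or T and F and F
p or F and F and F
p or s and F and F
p or s and r and F
p or s and r and p

[E [E [T [F p]]] or [T [T [T [F s]] and [F r]] and [F p]]]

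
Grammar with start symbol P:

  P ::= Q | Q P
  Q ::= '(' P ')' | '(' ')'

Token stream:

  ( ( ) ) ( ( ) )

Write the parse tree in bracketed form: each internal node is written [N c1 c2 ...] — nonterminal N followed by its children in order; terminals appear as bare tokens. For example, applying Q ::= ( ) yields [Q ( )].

[P [Q ( [P [Q ( )]] )] [P [Q ( [P [Q ( )]] )]]]

P
Q P
( P ) P
( Q ) P
( ( ) ) P
( ( ) ) Q
( ( ) ) ( P )
( ( ) ) ( Q )
( ( ) ) ( ( ) )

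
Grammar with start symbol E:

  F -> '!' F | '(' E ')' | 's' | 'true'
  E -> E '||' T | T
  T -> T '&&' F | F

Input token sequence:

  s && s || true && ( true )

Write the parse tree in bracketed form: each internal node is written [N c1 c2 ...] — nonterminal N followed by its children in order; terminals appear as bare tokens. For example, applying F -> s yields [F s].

E
E || T
T || T
T && F || T
F && F || T
s && F || T
s && s || T
s && s || T && F
s && s || F && F
s && s || true && F
s && s || true && ( E )
s && s || true && ( T )
s && s || true && ( F )
s && s || true && ( true )

[E [E [T [T [F s]] && [F s]]] || [T [T [F true]] && [F ( [E [T [F true]]] )]]]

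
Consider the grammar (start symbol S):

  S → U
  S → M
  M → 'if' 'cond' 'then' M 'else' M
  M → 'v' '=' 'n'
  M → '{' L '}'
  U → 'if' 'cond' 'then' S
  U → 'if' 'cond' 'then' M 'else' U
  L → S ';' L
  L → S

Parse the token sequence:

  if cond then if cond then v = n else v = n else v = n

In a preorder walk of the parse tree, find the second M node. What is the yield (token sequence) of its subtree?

[S [M if cond then [M if cond then [M v = n] else [M v = n]] else [M v = n]]]

if cond then v = n else v = n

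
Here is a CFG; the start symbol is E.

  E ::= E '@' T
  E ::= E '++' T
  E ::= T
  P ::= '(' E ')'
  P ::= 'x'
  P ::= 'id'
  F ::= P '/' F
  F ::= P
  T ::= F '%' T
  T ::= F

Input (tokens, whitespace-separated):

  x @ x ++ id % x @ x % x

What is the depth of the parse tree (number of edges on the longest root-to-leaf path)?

7

[E [E [E [E [T [F [P x]]]] @ [T [F [P x]]]] ++ [T [F [P id]] % [T [F [P x]]]]] @ [T [F [P x]] % [T [F [P x]]]]]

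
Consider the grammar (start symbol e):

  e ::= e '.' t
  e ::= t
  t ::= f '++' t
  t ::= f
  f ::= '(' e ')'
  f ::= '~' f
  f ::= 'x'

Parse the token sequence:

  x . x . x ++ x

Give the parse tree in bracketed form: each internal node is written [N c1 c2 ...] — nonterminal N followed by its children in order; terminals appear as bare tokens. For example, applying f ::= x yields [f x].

[e [e [e [t [f x]]] . [t [f x]]] . [t [f x] ++ [t [f x]]]]

e
e . t
e . t . t
t . t . t
f . t . t
x . t . t
x . f . t
x . x . t
x . x . f ++ t
x . x . x ++ t
x . x . x ++ f
x . x . x ++ x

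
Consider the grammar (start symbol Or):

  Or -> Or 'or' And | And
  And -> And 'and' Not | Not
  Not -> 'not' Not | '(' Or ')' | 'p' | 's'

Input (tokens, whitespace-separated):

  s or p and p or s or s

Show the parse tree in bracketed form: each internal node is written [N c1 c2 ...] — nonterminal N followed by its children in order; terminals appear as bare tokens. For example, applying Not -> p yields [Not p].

Or
Or or And
Or or And or And
Or or And or And or And
And or And or And or And
Not or And or And or And
s or And or And or And
s or And and Not or And or And
s or Not and Not or And or And
s or p and Not or And or And
s or p and p or And or And
s or p and p or Not or And
s or p and p or s or And
s or p and p or s or Not
s or p and p or s or s

[Or [Or [Or [Or [And [Not s]]] or [And [And [Not p]] and [Not p]]] or [And [Not s]]] or [And [Not s]]]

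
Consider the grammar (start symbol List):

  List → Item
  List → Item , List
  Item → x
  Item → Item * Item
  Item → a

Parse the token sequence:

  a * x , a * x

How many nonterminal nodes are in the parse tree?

[List [Item [Item a] * [Item x]] , [List [Item [Item a] * [Item x]]]]

8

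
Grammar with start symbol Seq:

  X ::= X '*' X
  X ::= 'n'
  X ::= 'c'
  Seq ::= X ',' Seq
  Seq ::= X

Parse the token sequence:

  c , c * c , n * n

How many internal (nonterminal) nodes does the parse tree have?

[Seq [X c] , [Seq [X [X c] * [X c]] , [Seq [X [X n] * [X n]]]]]

10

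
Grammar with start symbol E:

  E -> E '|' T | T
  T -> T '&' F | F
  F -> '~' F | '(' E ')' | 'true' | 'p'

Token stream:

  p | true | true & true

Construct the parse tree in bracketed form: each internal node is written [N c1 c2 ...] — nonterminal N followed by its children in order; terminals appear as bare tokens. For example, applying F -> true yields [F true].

[E [E [E [T [F p]]] | [T [F true]]] | [T [T [F true]] & [F true]]]

E
E | T
E | T | T
T | T | T
F | T | T
p | T | T
p | F | T
p | true | T
p | true | T & F
p | true | F & F
p | true | true & F
p | true | true & true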